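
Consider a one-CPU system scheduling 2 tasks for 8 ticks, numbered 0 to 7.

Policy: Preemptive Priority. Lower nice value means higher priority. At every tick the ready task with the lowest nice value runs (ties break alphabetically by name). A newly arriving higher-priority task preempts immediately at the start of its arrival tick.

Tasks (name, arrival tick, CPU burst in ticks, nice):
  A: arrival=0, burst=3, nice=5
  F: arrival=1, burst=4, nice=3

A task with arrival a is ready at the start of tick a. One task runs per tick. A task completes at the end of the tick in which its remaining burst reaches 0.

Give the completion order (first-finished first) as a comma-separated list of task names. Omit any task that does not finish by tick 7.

t=0: ready={A} → run A
t=1: ready={A,F} → run F
t=2: ready={A,F} → run F
t=3: ready={A,F} → run F
t=4: ready={A,F} → run F
t=5: ready={A} → run A
t=6: ready={A} → run A
t=7: (idle)

completion order = F, A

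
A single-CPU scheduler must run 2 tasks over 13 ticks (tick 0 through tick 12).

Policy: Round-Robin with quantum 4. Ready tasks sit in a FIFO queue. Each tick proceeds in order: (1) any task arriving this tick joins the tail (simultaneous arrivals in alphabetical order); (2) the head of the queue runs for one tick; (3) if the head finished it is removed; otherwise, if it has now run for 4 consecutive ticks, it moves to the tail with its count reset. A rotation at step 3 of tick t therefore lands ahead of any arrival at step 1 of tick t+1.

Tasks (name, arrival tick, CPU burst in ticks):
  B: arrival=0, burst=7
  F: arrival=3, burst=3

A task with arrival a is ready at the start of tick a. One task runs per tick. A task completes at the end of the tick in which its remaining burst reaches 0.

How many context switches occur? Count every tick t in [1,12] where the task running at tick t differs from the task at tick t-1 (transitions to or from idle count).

t=0: queue=[B] q_used=0 → run B
t=1: queue=[B] q_used=1 → run B
t=2: queue=[B] q_used=2 → run B
t=3: queue=[B,F] q_used=3 → run B
t=4: queue=[F,B] q_used=0 → run F
t=5: queue=[F,B] q_used=1 → run F
t=6: queue=[F,B] q_used=2 → run F
t=7: queue=[B] q_used=0 → run B
t=8: queue=[B] q_used=1 → run B
t=9: queue=[B] q_used=2 → run B
t=10: (idle)
t=11: (idle)
t=12: (idle)

context switches = 3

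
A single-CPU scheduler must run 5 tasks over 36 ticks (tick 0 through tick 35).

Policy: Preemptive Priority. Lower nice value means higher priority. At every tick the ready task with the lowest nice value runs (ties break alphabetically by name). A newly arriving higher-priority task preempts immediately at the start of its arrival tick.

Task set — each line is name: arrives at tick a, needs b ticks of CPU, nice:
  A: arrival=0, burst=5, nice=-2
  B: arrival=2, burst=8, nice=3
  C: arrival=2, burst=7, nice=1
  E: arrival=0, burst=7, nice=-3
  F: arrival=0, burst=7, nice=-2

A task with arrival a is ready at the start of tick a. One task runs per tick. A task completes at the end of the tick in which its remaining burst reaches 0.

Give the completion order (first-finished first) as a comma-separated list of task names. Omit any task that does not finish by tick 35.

completion order = E, A, F, C, B

t=0: ready={A,E,F} → run E
t=1: ready={A,E,F} → run E
t=2: ready={A,B,C,E,F} → run E
t=3: ready={A,B,C,E,F} → run E
t=4: ready={A,B,C,E,F} → run E
t=5: ready={A,B,C,E,F} → run E
t=6: ready={A,B,C,E,F} → run E
t=7: ready={A,B,C,F} → run A
t=8: ready={A,B,C,F} → run A
t=9: ready={A,B,C,F} → run A
t=10: ready={A,B,C,F} → run A
t=11: ready={A,B,C,F} → run A
t=12: ready={B,C,F} → run F
t=13: ready={B,C,F} → run F
t=14: ready={B,C,F} → run F
t=15: ready={B,C,F} → run F
t=16: ready={B,C,F} → run F
t=17: ready={B,C,F} → run F
t=18: ready={B,C,F} → run F
t=19: ready={B,C} → run C
t=20: ready={B,C} → run C
t=21: ready={B,C} → run C
t=22: ready={B,C} → run C
t=23: ready={B,C} → run C
t=24: ready={B,C} → run C
t=25: ready={B,C} → run C
t=26: ready={B} → run B
t=27: ready={B} → run B
t=28: ready={B} → run B
t=29: ready={B} → run B
t=30: ready={B} → run B
t=31: ready={B} → run B
t=32: ready={B} → run B
t=33: ready={B} → run B
t=34: (idle)
t=35: (idle)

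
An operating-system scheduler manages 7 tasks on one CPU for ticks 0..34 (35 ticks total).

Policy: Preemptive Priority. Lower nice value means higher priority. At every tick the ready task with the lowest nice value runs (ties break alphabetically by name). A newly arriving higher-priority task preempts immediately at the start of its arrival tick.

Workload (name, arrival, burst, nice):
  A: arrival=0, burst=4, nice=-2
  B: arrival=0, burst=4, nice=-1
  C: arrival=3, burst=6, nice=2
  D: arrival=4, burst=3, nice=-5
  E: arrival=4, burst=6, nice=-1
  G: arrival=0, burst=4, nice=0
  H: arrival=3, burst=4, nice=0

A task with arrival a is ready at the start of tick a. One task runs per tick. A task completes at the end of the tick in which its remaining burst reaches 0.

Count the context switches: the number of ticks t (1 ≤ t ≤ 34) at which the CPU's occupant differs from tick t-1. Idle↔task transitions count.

context switches = 7

t=0: ready={A,B,G} → run A
t=1: ready={A,B,G} → run A
t=2: ready={A,B,G} → run A
t=3: ready={A,B,C,G,H} → run A
t=4: ready={B,C,D,E,G,H} → run D
t=5: ready={B,C,D,E,G,H} → run D
t=6: ready={B,C,D,E,G,H} → run D
t=7: ready={B,C,E,G,H} → run B
t=8: ready={B,C,E,G,H} → run B
t=9: ready={B,C,E,G,H} → run B
t=10: ready={B,C,E,G,H} → run B
t=11: ready={C,E,G,H} → run E
t=12: ready={C,E,G,H} → run E
t=13: ready={C,E,G,H} → run E
t=14: ready={C,E,G,H} → run E
t=15: ready={C,E,G,H} → run E
t=16: ready={C,E,G,H} → run E
t=17: ready={C,G,H} → run G
t=18: ready={C,G,H} → run G
t=19: ready={C,G,H} → run G
t=20: ready={C,G,H} → run G
t=21: ready={C,H} → run H
t=22: ready={C,H} → run H
t=23: ready={C,H} → run H
t=24: ready={C,H} → run H
t=25: ready={C} → run C
t=26: ready={C} → run C
t=27: ready={C} → run C
t=28: ready={C} → run C
t=29: ready={C} → run C
t=30: ready={C} → run C
t=31: (idle)
t=32: (idle)
t=33: (idle)
t=34: (idle)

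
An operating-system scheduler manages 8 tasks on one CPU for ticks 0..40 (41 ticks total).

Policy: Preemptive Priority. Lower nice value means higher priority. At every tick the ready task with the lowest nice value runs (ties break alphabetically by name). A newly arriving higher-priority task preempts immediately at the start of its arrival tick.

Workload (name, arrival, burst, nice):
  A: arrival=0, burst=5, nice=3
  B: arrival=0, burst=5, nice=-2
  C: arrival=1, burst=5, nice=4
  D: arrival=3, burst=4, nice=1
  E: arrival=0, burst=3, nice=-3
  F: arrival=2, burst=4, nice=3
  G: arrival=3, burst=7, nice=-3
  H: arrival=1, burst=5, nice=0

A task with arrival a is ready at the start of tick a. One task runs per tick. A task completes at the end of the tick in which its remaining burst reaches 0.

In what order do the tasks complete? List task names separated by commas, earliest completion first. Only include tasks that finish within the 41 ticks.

t=0: ready={A,B,E} → run E
t=1: ready={A,B,C,E,H} → run E
t=2: ready={A,B,C,E,F,H} → run E
t=3: ready={A,B,C,D,F,G,H} → run G
t=4: ready={A,B,C,D,F,G,H} → run G
t=5: ready={A,B,C,D,F,G,H} → run G
t=6: ready={A,B,C,D,F,G,H} → run G
t=7: ready={A,B,C,D,F,G,H} → run G
t=8: ready={A,B,C,D,F,G,H} → run G
t=9: ready={A,B,C,D,F,G,H} → run G
t=10: ready={A,B,C,D,F,H} → run B
t=11: ready={A,B,C,D,F,H} → run B
t=12: ready={A,B,C,D,F,H} → run B
t=13: ready={A,B,C,D,F,H} → run B
t=14: ready={A,B,C,D,F,H} → run B
t=15: ready={A,C,D,F,H} → run H
t=16: ready={A,C,D,F,H} → run H
t=17: ready={A,C,D,F,H} → run H
t=18: ready={A,C,D,F,H} → run H
t=19: ready={A,C,D,F,H} → run H
t=20: ready={A,C,D,F} → run D
t=21: ready={A,C,D,F} → run D
t=22: ready={A,C,D,F} → run D
t=23: ready={A,C,D,F} → run D
t=24: ready={A,C,F} → run A
t=25: ready={A,C,F} → run A
t=26: ready={A,C,F} → run A
t=27: ready={A,C,F} → run A
t=28: ready={A,C,F} → run A
t=29: ready={C,F} → run F
t=30: ready={C,F} → run F
t=31: ready={C,F} → run F
t=32: ready={C,F} → run F
t=33: ready={C} → run C
t=34: ready={C} → run C
t=35: ready={C} → run C
t=36: ready={C} → run C
t=37: ready={C} → run C
t=38: (idle)
t=39: (idle)
t=40: (idle)

completion order = E, G, B, H, D, A, F, C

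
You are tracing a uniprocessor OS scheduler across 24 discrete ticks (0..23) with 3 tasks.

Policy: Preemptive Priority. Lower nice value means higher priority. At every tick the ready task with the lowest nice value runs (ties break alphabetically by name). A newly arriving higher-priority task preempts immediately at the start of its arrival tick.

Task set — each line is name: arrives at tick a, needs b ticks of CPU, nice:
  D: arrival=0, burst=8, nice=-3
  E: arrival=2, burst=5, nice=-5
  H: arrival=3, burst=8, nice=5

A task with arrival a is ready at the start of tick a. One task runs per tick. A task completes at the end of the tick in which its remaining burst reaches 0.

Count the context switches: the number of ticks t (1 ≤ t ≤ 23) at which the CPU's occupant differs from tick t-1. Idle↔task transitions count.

t=0: ready={D} → run D
t=1: ready={D} → run D
t=2: ready={D,E} → run E
t=3: ready={D,E,H} → run E
t=4: ready={D,E,H} → run E
t=5: ready={D,E,H} → run E
t=6: ready={D,E,H} → run E
t=7: ready={D,H} → run D
t=8: ready={D,H} → run D
t=9: ready={D,H} → run D
t=10: ready={D,H} → run D
t=11: ready={D,H} → run D
t=12: ready={D,H} → run D
t=13: ready={H} → run H
t=14: ready={H} → run H
t=15: ready={H} → run H
t=16: ready={H} → run H
t=17: ready={H} → run H
t=18: ready={H} → run H
t=19: ready={H} → run H
t=20: ready={H} → run H
t=21: (idle)
t=22: (idle)
t=23: (idle)

context switches = 4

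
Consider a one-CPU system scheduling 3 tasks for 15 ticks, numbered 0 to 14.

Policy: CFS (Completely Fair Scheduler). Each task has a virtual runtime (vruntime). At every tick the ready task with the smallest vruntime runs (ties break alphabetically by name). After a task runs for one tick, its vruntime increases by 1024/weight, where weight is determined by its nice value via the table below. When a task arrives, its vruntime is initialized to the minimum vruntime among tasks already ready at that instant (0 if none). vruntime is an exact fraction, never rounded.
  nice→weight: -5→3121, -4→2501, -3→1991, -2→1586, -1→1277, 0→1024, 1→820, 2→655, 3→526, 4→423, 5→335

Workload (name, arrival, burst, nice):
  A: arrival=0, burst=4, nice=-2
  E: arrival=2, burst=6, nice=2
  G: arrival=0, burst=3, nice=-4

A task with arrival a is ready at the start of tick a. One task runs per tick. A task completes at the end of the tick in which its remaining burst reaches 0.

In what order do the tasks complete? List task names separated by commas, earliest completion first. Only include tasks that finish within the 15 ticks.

completion order = G, A, E

t=0: vr[A=0 G=0] → run A
t=1: vr[A=512/793 G=0] → run G
t=2: vr[A=512/793 E=1024/2501 G=1024/2501] → run E
t=3: vr[A=512/793 E=3231744/1638155 G=1024/2501] → run G
t=4: vr[A=512/793 E=3231744/1638155 G=2048/2501] → run A
t=5: vr[A=1024/793 E=3231744/1638155 G=2048/2501] → run G
t=6: vr[A=1024/793 E=3231744/1638155] → run A
t=7: vr[A=1536/793 E=3231744/1638155] → run A
t=8: vr[E=3231744/1638155] → run E
t=9: vr[E=5792768/1638155] → run E
t=10: vr[E=8353792/1638155] → run E
t=11: vr[E=10914816/1638155] → run E
t=12: vr[E=2695168/327631] → run E
t=13: (idle)
t=14: (idle)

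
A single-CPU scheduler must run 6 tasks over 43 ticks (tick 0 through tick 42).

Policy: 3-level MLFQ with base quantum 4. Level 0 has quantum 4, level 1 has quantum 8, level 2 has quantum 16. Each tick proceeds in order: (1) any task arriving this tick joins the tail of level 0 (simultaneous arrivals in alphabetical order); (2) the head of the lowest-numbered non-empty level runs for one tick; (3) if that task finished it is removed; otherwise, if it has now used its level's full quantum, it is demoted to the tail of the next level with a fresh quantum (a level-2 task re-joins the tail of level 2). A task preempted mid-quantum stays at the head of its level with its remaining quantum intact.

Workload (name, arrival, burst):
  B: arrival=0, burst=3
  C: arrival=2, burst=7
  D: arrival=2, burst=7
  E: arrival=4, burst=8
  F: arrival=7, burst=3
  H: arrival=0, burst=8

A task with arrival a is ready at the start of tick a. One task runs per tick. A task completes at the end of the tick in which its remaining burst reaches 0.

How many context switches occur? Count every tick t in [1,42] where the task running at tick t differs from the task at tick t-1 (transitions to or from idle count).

t=0: L0/L1/L2 = BH/-/- → run B
t=1: L0/L1/L2 = BH/-/- → run B
t=2: L0/L1/L2 = BHCD/-/- → run B
t=3: L0/L1/L2 = HCD/-/- → run H
t=4: L0/L1/L2 = HCDE/-/- → run H
t=5: L0/L1/L2 = HCDE/-/- → run H
t=6: L0/L1/L2 = HCDE/-/- → run H
t=7: L0/L1/L2 = CDEF/H/- → run C
t=8: L0/L1/L2 = CDEF/H/- → run C
t=9: L0/L1/L2 = CDEF/H/- → run C
t=10: L0/L1/L2 = CDEF/H/- → run C
t=11: L0/L1/L2 = DEF/HC/- → run D
t=12: L0/L1/L2 = DEF/HC/- → run D
t=13: L0/L1/L2 = DEF/HC/- → run D
t=14: L0/L1/L2 = DEF/HC/- → run D
t=15: L0/L1/L2 = EF/HCD/- → run E
t=16: L0/L1/L2 = EF/HCD/- → run E
t=17: L0/L1/L2 = EF/HCD/- → run E
t=18: L0/L1/L2 = EF/HCD/- → run E
t=19: L0/L1/L2 = F/HCDE/- → run F
t=20: L0/L1/L2 = F/HCDE/- → run F
t=21: L0/L1/L2 = F/HCDE/- → run F
t=22: L0/L1/L2 = -/HCDE/- → run H
t=23: L0/L1/L2 = -/HCDE/- → run H
t=24: L0/L1/L2 = -/HCDE/- → run H
t=25: L0/L1/L2 = -/HCDE/- → run H
t=26: L0/L1/L2 = -/CDE/- → run C
t=27: L0/L1/L2 = -/CDE/- → run C
t=28: L0/L1/L2 = -/CDE/- → run C
t=29: L0/L1/L2 = -/DE/- → run D
t=30: L0/L1/L2 = -/DE/- → run D
t=31: L0/L1/L2 = -/DE/- → run D
t=32: L0/L1/L2 = -/E/- → run E
t=33: L0/L1/L2 = -/E/- → run E
t=34: L0/L1/L2 = -/E/- → run E
t=35: L0/L1/L2 = -/E/- → run E
t=36: (idle)
t=37: (idle)
t=38: (idle)
t=39: (idle)
t=40: (idle)
t=41: (idle)
t=42: (idle)

context switches = 10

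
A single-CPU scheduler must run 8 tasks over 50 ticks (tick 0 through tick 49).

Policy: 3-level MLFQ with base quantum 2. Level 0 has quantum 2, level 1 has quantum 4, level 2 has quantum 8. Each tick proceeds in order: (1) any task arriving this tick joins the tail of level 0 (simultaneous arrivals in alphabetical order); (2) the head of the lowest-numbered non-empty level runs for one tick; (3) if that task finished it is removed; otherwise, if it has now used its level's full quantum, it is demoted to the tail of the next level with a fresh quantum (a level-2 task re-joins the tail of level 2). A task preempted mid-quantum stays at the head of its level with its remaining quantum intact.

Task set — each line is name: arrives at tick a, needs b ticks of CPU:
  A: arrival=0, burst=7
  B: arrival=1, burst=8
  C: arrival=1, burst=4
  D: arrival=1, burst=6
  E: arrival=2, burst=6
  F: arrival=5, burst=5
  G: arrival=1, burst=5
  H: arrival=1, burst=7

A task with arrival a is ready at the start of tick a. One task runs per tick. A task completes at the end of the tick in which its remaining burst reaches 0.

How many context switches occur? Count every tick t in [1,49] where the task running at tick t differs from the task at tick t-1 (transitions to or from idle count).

t=0: L0/L1/L2 = A/-/- → run A
t=1: L0/L1/L2 = ABCDGH/-/- → run A
t=2: L0/L1/L2 = BCDGHE/A/- → run B
t=3: L0/L1/L2 = BCDGHE/A/- → run B
t=4: L0/L1/L2 = CDGHE/AB/- → run C
t=5: L0/L1/L2 = CDGHEF/AB/- → run C
t=6: L0/L1/L2 = DGHEF/ABC/- → run D
t=7: L0/L1/L2 = DGHEF/ABC/- → run D
t=8: L0/L1/L2 = GHEF/ABCD/- → run G
t=9: L0/L1/L2 = GHEF/ABCD/- → run G
t=10: L0/L1/L2 = HEF/ABCDG/- → run H
t=11: L0/L1/L2 = HEF/ABCDG/- → run H
t=12: L0/L1/L2 = EF/ABCDGH/- → run E
t=13: L0/L1/L2 = EF/ABCDGH/- → run E
t=14: L0/L1/L2 = F/ABCDGHE/- → run F
t=15: L0/L1/L2 = F/ABCDGHE/- → run F
t=16: L0/L1/L2 = -/ABCDGHEF/- → run A
t=17: L0/L1/L2 = -/ABCDGHEF/- → run A
t=18: L0/L1/L2 = -/ABCDGHEF/- → run A
t=19: L0/L1/L2 = -/ABCDGHEF/- → run A
t=20: L0/L1/L2 = -/BCDGHEF/A → run B
t=21: L0/L1/L2 = -/BCDGHEF/A → run B
t=22: L0/L1/L2 = -/BCDGHEF/A → run B
t=23: L0/L1/L2 = -/BCDGHEF/A → run B
t=24: L0/L1/L2 = -/CDGHEF/AB → run C
t=25: L0/L1/L2 = -/CDGHEF/AB → run C
t=26: L0/L1/L2 = -/DGHEF/AB → run D
t=27: L0/L1/L2 = -/DGHEF/AB → run D
t=28: L0/L1/L2 = -/DGHEF/AB → run D
t=29: L0/L1/L2 = -/DGHEF/AB → run D
t=30: L0/L1/L2 = -/GHEF/AB → run G
t=31: L0/L1/L2 = -/GHEF/AB → run G
t=32: L0/L1/L2 = -/GHEF/AB → run G
t=33: L0/L1/L2 = -/HEF/AB → run H
t=34: L0/L1/L2 = -/HEF/AB → run H
t=35: L0/L1/L2 = -/HEF/AB → run H
t=36: L0/L1/L2 = -/HEF/AB → run H
t=37: L0/L1/L2 = -/EF/ABH → run E
t=38: L0/L1/L2 = -/EF/ABH → run E
t=39: L0/L1/L2 = -/EF/ABH → run E
t=40: L0/L1/L2 = -/EF/ABH → run E
t=41: L0/L1/L2 = -/F/ABH → run F
t=42: L0/L1/L2 = -/F/ABH → run F
t=43: L0/L1/L2 = -/F/ABH → run F
t=44: L0/L1/L2 = -/-/ABH → run A
t=45: L0/L1/L2 = -/-/BH → run B
t=46: L0/L1/L2 = -/-/BH → run B
t=47: L0/L1/L2 = -/-/H → run H
t=48: (idle)
t=49: (idle)

context switches = 19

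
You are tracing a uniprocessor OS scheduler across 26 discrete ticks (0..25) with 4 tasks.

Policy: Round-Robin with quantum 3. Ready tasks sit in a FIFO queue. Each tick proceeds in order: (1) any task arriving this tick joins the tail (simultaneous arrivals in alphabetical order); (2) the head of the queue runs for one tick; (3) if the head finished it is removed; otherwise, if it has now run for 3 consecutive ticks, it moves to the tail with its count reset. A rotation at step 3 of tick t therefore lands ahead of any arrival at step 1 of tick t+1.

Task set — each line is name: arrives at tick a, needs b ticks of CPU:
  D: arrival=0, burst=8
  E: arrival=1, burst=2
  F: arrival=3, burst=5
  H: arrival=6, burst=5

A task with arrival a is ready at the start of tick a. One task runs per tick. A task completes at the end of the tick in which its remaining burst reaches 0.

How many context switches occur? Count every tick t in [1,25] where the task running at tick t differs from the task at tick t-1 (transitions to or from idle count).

t=0: queue=[D] q_used=0 → run D
t=1: queue=[D,E] q_used=1 → run D
t=2: queue=[D,E] q_used=2 → run D
t=3: queue=[E,D,F] q_used=0 → run E
t=4: queue=[E,D,F] q_used=1 → run E
t=5: queue=[D,F] q_used=0 → run D
t=6: queue=[D,F,H] q_used=1 → run D
t=7: queue=[D,F,H] q_used=2 → run D
t=8: queue=[F,H,D] q_used=0 → run F
t=9: queue=[F,H,D] q_used=1 → run F
t=10: queue=[F,H,D] q_used=2 → run F
t=11: queue=[H,D,F] q_used=0 → run H
t=12: queue=[H,D,F] q_used=1 → run H
t=13: queue=[H,D,F] q_used=2 → run H
t=14: queue=[D,F,H] q_used=0 → run D
t=15: queue=[D,F,H] q_used=1 → run D
t=16: queue=[F,H] q_used=0 → run F
t=17: queue=[F,H] q_used=1 → run F
t=18: queue=[H] q_used=0 → run H
t=19: queue=[H] q_used=1 → run H
t=20: (idle)
t=21: (idle)
t=22: (idle)
t=23: (idle)
t=24: (idle)
t=25: (idle)

context switches = 8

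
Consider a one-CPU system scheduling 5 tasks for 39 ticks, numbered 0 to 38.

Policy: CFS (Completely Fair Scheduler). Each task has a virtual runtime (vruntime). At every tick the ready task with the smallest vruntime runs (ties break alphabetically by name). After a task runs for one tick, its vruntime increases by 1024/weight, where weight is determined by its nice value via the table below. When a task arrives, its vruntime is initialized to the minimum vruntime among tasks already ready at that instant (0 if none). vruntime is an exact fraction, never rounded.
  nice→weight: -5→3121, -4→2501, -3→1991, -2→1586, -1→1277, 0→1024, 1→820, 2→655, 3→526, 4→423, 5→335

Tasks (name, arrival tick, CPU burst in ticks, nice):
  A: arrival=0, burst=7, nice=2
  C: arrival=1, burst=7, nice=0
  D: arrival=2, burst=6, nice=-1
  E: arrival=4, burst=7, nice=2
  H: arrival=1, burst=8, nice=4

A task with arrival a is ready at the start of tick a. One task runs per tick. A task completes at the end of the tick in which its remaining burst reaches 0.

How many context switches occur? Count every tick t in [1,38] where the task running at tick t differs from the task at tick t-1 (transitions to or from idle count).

t=0: vr[A=0] → run A
t=1: vr[A=1024/655 C=1024/655 H=1024/655] → run A
t=2: vr[A=2048/655 C=1024/655 D=1024/655 H=1024/655] → run C
t=3: vr[A=2048/655 C=1679/655 D=1024/655 H=1024/655] → run D
t=4: vr[A=2048/655 C=1679/655 D=1978368/836435 E=1024/655 H=1024/655] → run E
t=5: vr[A=2048/655 C=1679/655 D=1978368/836435 E=2048/655 H=1024/655] → run H
t=6: vr[A=2048/655 C=1679/655 D=1978368/836435 E=2048/655 H=1103872/277065] → run D
t=7: vr[A=2048/655 C=1679/655 D=2649088/836435 E=2048/655 H=1103872/277065] → run C
t=8: vr[A=2048/655 C=2334/655 D=2649088/836435 E=2048/655 H=1103872/277065] → run A
t=9: vr[A=3072/655 C=2334/655 D=2649088/836435 E=2048/655 H=1103872/277065] → run E
t=10: vr[A=3072/655 C=2334/655 D=2649088/836435 E=3072/655 H=1103872/277065] → run D
t=11: vr[A=3072/655 C=2334/655 D=3319808/836435 E=3072/655 H=1103872/277065] → run C
t=12: vr[A=3072/655 C=2989/655 D=3319808/836435 E=3072/655 H=1103872/277065] → run D
t=13: vr[A=3072/655 C=2989/655 D=3990528/836435 E=3072/655 H=1103872/277065] → run H
t=14: vr[A=3072/655 C=2989/655 D=3990528/836435 E=3072/655 H=1774592/277065] → run C
t=15: vr[A=3072/655 C=3644/655 D=3990528/836435 E=3072/655 H=1774592/277065] → run A
t=16: vr[A=4096/655 C=3644/655 D=3990528/836435 E=3072/655 H=1774592/277065] → run E
t=17: vr[A=4096/655 C=3644/655 D=3990528/836435 E=4096/655 H=1774592/277065] → run D
t=18: vr[A=4096/655 C=3644/655 D=4661248/836435 E=4096/655 H=1774592/277065] → run C
t=19: vr[A=4096/655 C=4299/655 D=4661248/836435 E=4096/655 H=1774592/277065] → run D
t=20: vr[A=4096/655 C=4299/655 E=4096/655 H=1774592/277065] → run A
t=21: vr[A=1024/131 C=4299/655 E=4096/655 H=1774592/277065] → run E
t=22: vr[A=1024/131 C=4299/655 E=1024/131 H=1774592/277065] → run H
t=23: vr[A=1024/131 C=4299/655 E=1024/131 H=815104/92355] → run C
t=24: vr[A=1024/131 C=4954/655 E=1024/131 H=815104/92355] → run C
t=25: vr[A=1024/131 E=1024/131 H=815104/92355] → run A
t=26: vr[A=6144/655 E=1024/131 H=815104/92355] → run E
t=27: vr[A=6144/655 E=6144/655 H=815104/92355] → run H
t=28: vr[A=6144/655 E=6144/655 H=3116032/277065] → run A
t=29: vr[E=6144/655 H=3116032/277065] → run E
t=30: vr[E=7168/655 H=3116032/277065] → run E
t=31: vr[H=3116032/277065] → run H
t=32: vr[H=3786752/277065] → run H
t=33: vr[H=1485824/92355] → run H
t=34: vr[H=5128192/277065] → run H
t=35: (idle)
t=36: (idle)
t=37: (idle)
t=38: (idle)

context switches = 29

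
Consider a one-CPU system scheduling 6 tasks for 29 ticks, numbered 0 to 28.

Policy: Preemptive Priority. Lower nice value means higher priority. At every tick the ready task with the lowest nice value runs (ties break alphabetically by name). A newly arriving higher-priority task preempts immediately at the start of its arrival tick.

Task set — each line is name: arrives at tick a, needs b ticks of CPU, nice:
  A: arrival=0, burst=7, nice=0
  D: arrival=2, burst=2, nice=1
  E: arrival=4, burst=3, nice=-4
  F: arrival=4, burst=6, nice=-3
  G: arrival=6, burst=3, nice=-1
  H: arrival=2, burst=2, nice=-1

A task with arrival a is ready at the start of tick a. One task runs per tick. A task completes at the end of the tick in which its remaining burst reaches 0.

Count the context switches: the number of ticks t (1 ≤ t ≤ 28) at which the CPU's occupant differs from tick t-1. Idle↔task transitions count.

t=0: ready={A} → run A
t=1: ready={A} → run A
t=2: ready={A,D,H} → run H
t=3: ready={A,D,H} → run H
t=4: ready={A,D,E,F} → run E
t=5: ready={A,D,E,F} → run E
t=6: ready={A,D,E,F,G} → run E
t=7: ready={A,D,F,G} → run F
t=8: ready={A,D,F,G} → run F
t=9: ready={A,D,F,G} → run F
t=10: ready={A,D,F,G} → run F
t=11: ready={A,D,F,G} → run F
t=12: ready={A,D,F,G} → run F
t=13: ready={A,D,G} → run G
t=14: ready={A,D,G} → run G
t=15: ready={A,D,G} → run G
t=16: ready={A,D} → run A
t=17: ready={A,D} → run A
t=18: ready={A,D} → run A
t=19: ready={A,D} → run A
t=20: ready={A,D} → run A
t=21: ready={D} → run D
t=22: ready={D} → run D
t=23: (idle)
t=24: (idle)
t=25: (idle)
t=26: (idle)
t=27: (idle)
t=28: (idle)

context switches = 7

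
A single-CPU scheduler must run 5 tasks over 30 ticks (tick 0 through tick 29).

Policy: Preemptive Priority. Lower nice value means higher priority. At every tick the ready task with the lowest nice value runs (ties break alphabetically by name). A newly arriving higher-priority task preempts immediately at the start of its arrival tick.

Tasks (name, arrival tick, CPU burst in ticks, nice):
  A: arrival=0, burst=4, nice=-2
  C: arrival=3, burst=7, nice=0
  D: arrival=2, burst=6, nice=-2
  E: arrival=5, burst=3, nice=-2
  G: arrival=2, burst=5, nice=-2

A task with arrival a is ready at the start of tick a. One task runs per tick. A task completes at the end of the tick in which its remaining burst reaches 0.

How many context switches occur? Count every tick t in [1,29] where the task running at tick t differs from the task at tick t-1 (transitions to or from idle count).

t=0: ready={A} → run A
t=1: ready={A} → run A
t=2: ready={A,D,G} → run A
t=3: ready={A,C,D,G} → run A
t=4: ready={C,D,G} → run D
t=5: ready={C,D,E,G} → run D
t=6: ready={C,D,E,G} → run D
t=7: ready={C,D,E,G} → run D
t=8: ready={C,D,E,G} → run D
t=9: ready={C,D,E,G} → run D
t=10: ready={C,E,G} → run E
t=11: ready={C,E,G} → run E
t=12: ready={C,E,G} → run E
t=13: ready={C,G} → run G
t=14: ready={C,G} → run G
t=15: ready={C,G} → run G
t=16: ready={C,G} → run G
t=17: ready={C,G} → run G
t=18: ready={C} → run C
t=19: ready={C} → run C
t=20: ready={C} → run C
t=21: ready={C} → run C
t=22: ready={C} → run C
t=23: ready={C} → run C
t=24: ready={C} → run C
t=25: (idle)
t=26: (idle)
t=27: (idle)
t=28: (idle)
t=29: (idle)

context switches = 5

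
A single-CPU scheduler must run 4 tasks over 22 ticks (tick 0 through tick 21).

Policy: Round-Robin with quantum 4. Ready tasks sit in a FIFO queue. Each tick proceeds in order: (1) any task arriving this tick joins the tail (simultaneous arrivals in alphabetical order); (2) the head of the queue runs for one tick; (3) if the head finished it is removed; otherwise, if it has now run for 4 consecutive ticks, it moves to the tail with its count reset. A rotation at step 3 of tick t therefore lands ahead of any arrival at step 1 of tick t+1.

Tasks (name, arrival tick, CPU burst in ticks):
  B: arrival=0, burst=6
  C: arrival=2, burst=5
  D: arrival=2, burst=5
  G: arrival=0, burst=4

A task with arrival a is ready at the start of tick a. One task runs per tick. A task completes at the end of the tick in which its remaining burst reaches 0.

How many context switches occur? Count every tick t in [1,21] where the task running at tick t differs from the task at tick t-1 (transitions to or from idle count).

t=0: queue=[B,G] q_used=0 → run B
t=1: queue=[B,G] q_used=1 → run B
t=2: queue=[B,G,C,D] q_used=2 → run B
t=3: queue=[B,G,C,D] q_used=3 → run B
t=4: queue=[G,C,D,B] q_used=0 → run G
t=5: queue=[G,C,D,B] q_used=1 → run G
t=6: queue=[G,C,D,B] q_used=2 → run G
t=7: queue=[G,C,D,B] q_used=3 → run G
t=8: queue=[C,D,B] q_used=0 → run C
t=9: queue=[C,D,B] q_used=1 → run C
t=10: queue=[C,D,B] q_used=2 → run C
t=11: queue=[C,D,B] q_used=3 → run C
t=12: queue=[D,B,C] q_used=0 → run D
t=13: queue=[D,B,C] q_used=1 → run D
t=14: queue=[D,B,C] q_used=2 → run D
t=15: queue=[D,B,C] q_used=3 → run D
t=16: queue=[B,C,D] q_used=0 → run B
t=17: queue=[B,C,D] q_used=1 → run B
t=18: queue=[C,D] q_used=0 → run C
t=19: queue=[D] q_used=0 → run D
t=20: (idle)
t=21: (idle)

context switches = 7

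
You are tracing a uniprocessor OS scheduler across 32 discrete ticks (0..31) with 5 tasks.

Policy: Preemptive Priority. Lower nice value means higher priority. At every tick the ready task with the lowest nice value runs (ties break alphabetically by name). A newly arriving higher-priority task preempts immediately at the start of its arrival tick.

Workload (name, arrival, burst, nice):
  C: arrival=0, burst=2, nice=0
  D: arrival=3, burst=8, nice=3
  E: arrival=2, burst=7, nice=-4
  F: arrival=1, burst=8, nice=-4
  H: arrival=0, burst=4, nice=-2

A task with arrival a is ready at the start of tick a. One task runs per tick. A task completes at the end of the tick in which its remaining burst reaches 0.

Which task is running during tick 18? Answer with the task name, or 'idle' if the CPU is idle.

running at tick 18 = H

t=0: ready={C,H} → run H
t=1: ready={C,F,H} → run F
t=2: ready={C,E,F,H} → run E
t=3: ready={C,D,E,F,H} → run E
t=4: ready={C,D,E,F,H} → run E
t=5: ready={C,D,E,F,H} → run E
t=6: ready={C,D,E,F,H} → run E
t=7: ready={C,D,E,F,H} → run E
t=8: ready={C,D,E,F,H} → run E
t=9: ready={C,D,F,H} → run F
t=10: ready={C,D,F,H} → run F
t=11: ready={C,D,F,H} → run F
t=12: ready={C,D,F,H} → run F
t=13: ready={C,D,F,H} → run F
t=14: ready={C,D,F,H} → run F
t=15: ready={C,D,F,H} → run F
t=16: ready={C,D,H} → run H
t=17: ready={C,D,H} → run H
t=18: ready={C,D,H} → run H
t=19: ready={C,D} → run C
t=20: ready={C,D} → run C
t=21: ready={D} → run D
t=22: ready={D} → run D
t=23: ready={D} → run D
t=24: ready={D} → run D
t=25: ready={D} → run D
t=26: ready={D} → run D
t=27: ready={D} → run D
t=28: ready={D} → run D
t=29: (idle)
t=30: (idle)
t=31: (idle)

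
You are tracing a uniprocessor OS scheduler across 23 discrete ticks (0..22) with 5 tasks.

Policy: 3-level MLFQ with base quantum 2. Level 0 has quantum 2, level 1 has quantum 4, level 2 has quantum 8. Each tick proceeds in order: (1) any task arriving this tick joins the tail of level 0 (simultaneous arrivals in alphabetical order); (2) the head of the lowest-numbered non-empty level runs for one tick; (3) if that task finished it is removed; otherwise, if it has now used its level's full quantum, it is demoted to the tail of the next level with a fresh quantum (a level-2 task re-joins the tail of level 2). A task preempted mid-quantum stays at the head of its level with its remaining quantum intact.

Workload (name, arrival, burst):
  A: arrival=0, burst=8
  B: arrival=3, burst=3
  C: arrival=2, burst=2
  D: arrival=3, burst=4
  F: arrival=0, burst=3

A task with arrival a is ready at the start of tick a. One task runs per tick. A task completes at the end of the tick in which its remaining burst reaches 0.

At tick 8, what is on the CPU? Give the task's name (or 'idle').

running at tick 8 = D

t=0: L0/L1/L2 = AF/-/- → run A
t=1: L0/L1/L2 = AF/-/- → run A
t=2: L0/L1/L2 = FC/A/- → run F
t=3: L0/L1/L2 = FCBD/A/- → run F
t=4: L0/L1/L2 = CBD/AF/- → run C
t=5: L0/L1/L2 = CBD/AF/- → run C
t=6: L0/L1/L2 = BD/AF/- → run B
t=7: L0/L1/L2 = BD/AF/- → run B
t=8: L0/L1/L2 = D/AFB/- → run D
t=9: L0/L1/L2 = D/AFB/- → run D
t=10: L0/L1/L2 = -/AFBD/- → run A
t=11: L0/L1/L2 = -/AFBD/- → run A
t=12: L0/L1/L2 = -/AFBD/- → run A
t=13: L0/L1/L2 = -/AFBD/- → run A
t=14: L0/L1/L2 = -/FBD/A → run F
t=15: L0/L1/L2 = -/BD/A → run B
t=16: L0/L1/L2 = -/D/A → run D
t=17: L0/L1/L2 = -/D/A → run D
t=18: L0/L1/L2 = -/-/A → run A
t=19: L0/L1/L2 = -/-/A → run A
t=20: (idle)
t=21: (idle)
t=22: (idle)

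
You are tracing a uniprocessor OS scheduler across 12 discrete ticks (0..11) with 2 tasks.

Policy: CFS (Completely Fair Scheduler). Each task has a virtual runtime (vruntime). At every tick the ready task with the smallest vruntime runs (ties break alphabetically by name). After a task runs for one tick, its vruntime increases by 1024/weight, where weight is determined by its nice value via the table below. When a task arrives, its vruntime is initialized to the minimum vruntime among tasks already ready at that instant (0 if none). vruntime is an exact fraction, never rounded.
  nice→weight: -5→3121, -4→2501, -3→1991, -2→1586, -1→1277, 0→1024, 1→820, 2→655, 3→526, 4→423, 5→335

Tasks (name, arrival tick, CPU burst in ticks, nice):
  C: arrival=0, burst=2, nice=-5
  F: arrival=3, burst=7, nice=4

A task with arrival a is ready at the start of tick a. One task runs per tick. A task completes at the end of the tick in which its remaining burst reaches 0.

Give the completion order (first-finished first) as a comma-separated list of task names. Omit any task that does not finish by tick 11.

completion order = C, F

t=0: vr[C=0] → run C
t=1: vr[C=1024/3121] → run C
t=2: (idle)
t=3: vr[F=0] → run F
t=4: vr[F=1024/423] → run F
t=5: vr[F=2048/423] → run F
t=6: vr[F=1024/141] → run F
t=7: vr[F=4096/423] → run F
t=8: vr[F=5120/423] → run F
t=9: vr[F=2048/141] → run F
t=10: (idle)
t=11: (idle)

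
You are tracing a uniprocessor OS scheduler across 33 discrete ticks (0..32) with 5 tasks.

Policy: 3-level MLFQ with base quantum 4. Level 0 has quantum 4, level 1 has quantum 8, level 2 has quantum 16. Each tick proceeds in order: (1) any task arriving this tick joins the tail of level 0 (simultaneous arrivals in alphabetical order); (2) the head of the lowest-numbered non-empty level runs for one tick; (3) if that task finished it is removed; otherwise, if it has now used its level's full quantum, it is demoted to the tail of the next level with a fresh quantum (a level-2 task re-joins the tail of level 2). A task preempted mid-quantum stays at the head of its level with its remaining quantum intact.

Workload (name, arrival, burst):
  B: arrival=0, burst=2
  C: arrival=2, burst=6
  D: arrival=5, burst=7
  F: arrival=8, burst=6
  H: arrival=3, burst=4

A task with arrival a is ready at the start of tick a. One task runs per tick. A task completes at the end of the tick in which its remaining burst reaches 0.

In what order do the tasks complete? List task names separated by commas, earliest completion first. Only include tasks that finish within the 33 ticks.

completion order = B, H, C, D, F

t=0: L0/L1/L2 = B/-/- → run B
t=1: L0/L1/L2 = B/-/- → run B
t=2: L0/L1/L2 = C/-/- → run C
t=3: L0/L1/L2 = CH/-/- → run C
t=4: L0/L1/L2 = CH/-/- → run C
t=5: L0/L1/L2 = CHD/-/- → run C
t=6: L0/L1/L2 = HD/C/- → run H
t=7: L0/L1/L2 = HD/C/- → run H
t=8: L0/L1/L2 = HDF/C/- → run H
t=9: L0/L1/L2 = HDF/C/- → run H
t=10: L0/L1/L2 = DF/C/- → run D
t=11: L0/L1/L2 = DF/C/- → run D
t=12: L0/L1/L2 = DF/C/- → run D
t=13: L0/L1/L2 = DF/C/- → run D
t=14: L0/L1/L2 = F/CD/- → run F
t=15: L0/L1/L2 = F/CD/- → run F
t=16: L0/L1/L2 = F/CD/- → run F
t=17: L0/L1/L2 = F/CD/- → run F
t=18: L0/L1/L2 = -/CDF/- → run C
t=19: L0/L1/L2 = -/CDF/- → run C
t=20: L0/L1/L2 = -/DF/- → run D
t=21: L0/L1/L2 = -/DF/- → run D
t=22: L0/L1/L2 = -/DF/- → run D
t=23: L0/L1/L2 = -/F/- → run F
t=24: L0/L1/L2 = -/F/- → run F
t=25: (idle)
t=26: (idle)
t=27: (idle)
t=28: (idle)
t=29: (idle)
t=30: (idle)
t=31: (idle)
t=32: (idle)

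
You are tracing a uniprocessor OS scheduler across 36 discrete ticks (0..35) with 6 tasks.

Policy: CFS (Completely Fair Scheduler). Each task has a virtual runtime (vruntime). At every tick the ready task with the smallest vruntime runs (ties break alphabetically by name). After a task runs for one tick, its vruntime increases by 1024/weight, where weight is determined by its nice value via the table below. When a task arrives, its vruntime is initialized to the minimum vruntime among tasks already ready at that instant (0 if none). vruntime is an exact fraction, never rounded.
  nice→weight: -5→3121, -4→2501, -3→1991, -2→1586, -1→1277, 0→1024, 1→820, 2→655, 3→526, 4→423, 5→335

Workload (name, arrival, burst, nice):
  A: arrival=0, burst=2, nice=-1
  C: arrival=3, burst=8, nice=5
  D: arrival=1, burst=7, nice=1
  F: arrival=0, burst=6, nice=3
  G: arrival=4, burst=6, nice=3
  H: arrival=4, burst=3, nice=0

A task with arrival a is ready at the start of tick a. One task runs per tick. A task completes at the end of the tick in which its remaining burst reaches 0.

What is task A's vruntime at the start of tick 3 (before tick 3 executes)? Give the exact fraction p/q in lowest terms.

t=0: vr[A=0 F=0] → run A
t=1: vr[A=1024/1277 D=0 F=0] → run D
t=2: vr[A=1024/1277 D=256/205 F=0] → run F
t=3: vr[A=1024/1277 C=1024/1277 D=256/205 F=512/263] → run A
t=4: vr[C=1024/1277 D=256/205 F=512/263 G=1024/1277 H=1024/1277] → run C
t=5: vr[C=1650688/427795 D=256/205 F=512/263 G=1024/1277 H=1024/1277] → run G
t=6: vr[C=1650688/427795 D=256/205 F=512/263 G=923136/335851 H=1024/1277] → run H
t=7: vr[C=1650688/427795 D=256/205 F=512/263 G=923136/335851 H=2301/1277] → run D
t=8: vr[C=1650688/427795 D=512/205 F=512/263 G=923136/335851 H=2301/1277] → run H
t=9: vr[C=1650688/427795 D=512/205 F=512/263 G=923136/335851 H=3578/1277] → run F
t=10: vr[C=1650688/427795 D=512/205 F=1024/263 G=923136/335851 H=3578/1277] → run D
t=11: vr[C=1650688/427795 D=768/205 F=1024/263 G=923136/335851 H=3578/1277] → run G
t=12: vr[C=1650688/427795 D=768/205 F=1024/263 G=1576960/335851 H=3578/1277] → run H
t=13: vr[C=1650688/427795 D=768/205 F=1024/263 G=1576960/335851] → run D
t=14: vr[C=1650688/427795 D=1024/205 F=1024/263 G=1576960/335851] → run C
t=15: vr[C=2958336/427795 D=1024/205 F=1024/263 G=1576960/335851] → run F
t=16: vr[C=2958336/427795 D=1024/205 F=1536/263 G=1576960/335851] → run G
t=17: vr[C=2958336/427795 D=1024/205 F=1536/263 G=2230784/335851] → run D
t=18: vr[C=2958336/427795 D=256/41 F=1536/263 G=2230784/335851] → run F
t=19: vr[C=2958336/427795 D=256/41 F=2048/263 G=2230784/335851] → run D
t=20: vr[C=2958336/427795 D=1536/205 F=2048/263 G=2230784/335851] → run G
t=21: vr[C=2958336/427795 D=1536/205 F=2048/263 G=2884608/335851] → run C
t=22: vr[C=4265984/427795 D=1536/205 F=2048/263 G=2884608/335851] → run D
t=23: vr[C=4265984/427795 F=2048/263 G=2884608/335851] → run F
t=24: vr[C=4265984/427795 F=2560/263 G=2884608/335851] → run G
t=25: vr[C=4265984/427795 F=2560/263 G=3538432/335851] → run F
t=26: vr[C=4265984/427795 G=3538432/335851] → run C
t=27: vr[C=5573632/427795 G=3538432/335851] → run G
t=28: vr[C=5573632/427795] → run C
t=29: vr[C=1376256/85559] → run C
t=30: vr[C=8188928/427795] → run C
t=31: vr[C=9496576/427795] → run C
t=32: (idle)
t=33: (idle)
t=34: (idle)
t=35: (idle)

vruntime(A, start of tick 3) = 1024/1277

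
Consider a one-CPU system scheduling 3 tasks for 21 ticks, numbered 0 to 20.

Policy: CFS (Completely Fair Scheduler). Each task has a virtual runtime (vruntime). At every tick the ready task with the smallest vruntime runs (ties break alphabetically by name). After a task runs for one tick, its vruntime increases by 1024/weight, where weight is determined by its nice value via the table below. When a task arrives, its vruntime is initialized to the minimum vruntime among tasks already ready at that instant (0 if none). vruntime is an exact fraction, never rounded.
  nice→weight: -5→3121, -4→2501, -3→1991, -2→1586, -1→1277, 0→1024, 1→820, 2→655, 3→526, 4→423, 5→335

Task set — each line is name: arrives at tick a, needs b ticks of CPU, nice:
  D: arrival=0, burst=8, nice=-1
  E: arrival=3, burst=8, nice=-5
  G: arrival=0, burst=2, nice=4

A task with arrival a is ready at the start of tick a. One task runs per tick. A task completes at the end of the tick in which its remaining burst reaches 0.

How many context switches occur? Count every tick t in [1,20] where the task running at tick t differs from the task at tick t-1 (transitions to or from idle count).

t=0: vr[D=0 G=0] → run D
t=1: vr[D=1024/1277 G=0] → run G
t=2: vr[D=1024/1277 G=1024/423] → run D
t=3: vr[D=2048/1277 E=2048/1277 G=1024/423] → run D
t=4: vr[D=3072/1277 E=2048/1277 G=1024/423] → run E
t=5: vr[D=3072/1277 E=7699456/3985517 G=1024/423] → run E
t=6: vr[D=3072/1277 E=9007104/3985517 G=1024/423] → run E
t=7: vr[D=3072/1277 E=10314752/3985517 G=1024/423] → run D
t=8: vr[D=4096/1277 E=10314752/3985517 G=1024/423] → run G
t=9: vr[D=4096/1277 E=10314752/3985517] → run E
t=10: vr[D=4096/1277 E=11622400/3985517] → run E
t=11: vr[D=4096/1277 E=12930048/3985517] → run D
t=12: vr[D=5120/1277 E=12930048/3985517] → run E
t=13: vr[D=5120/1277 E=14237696/3985517] → run E
t=14: vr[D=5120/1277 E=15545344/3985517] → run E
t=15: vr[D=5120/1277] → run D
t=16: vr[D=6144/1277] → run D
t=17: vr[D=7168/1277] → run D
t=18: (idle)
t=19: (idle)
t=20: (idle)

context switches = 10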